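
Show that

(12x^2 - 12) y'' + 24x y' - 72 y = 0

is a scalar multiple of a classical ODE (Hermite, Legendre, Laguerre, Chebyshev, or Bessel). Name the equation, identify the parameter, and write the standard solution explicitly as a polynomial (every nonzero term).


All three coefficients share the factor -12; dividing through by -12 gives  (1 - x^2) y'' - 2x y' + 6 y = 0.
This matches the Legendre equation (1 - x^2) y'' - 2x y' + n(n+1) y = 0 (note the -2x y' term) with n(n+1) = 6, so n = 2; the polynomial solution is P_2(x).
With y = sum_k a_k x^k, matching x^k gives (k+2)(k+1) a_{k+2} = [k(k+1) - n(n+1)] a_k = (k - 2)(k + 3) a_k. The right side vanishes at k = 2, so the series with the parity of 2 terminates at degree 2.
Standard normalization (P_n(1) = 1): leading coefficient (2n)!/(2^n (n!)^2) = 24/(4*4) = 3/2, so a_2 = 3/2. Work downward with a_k = (k+1)(k+2) a_{k+2} / ((k - 2)(k + 3)):
  a_0 = (1)(2)(3/2) / ((0 - 2)(0 + 3)) = 3/(-6) = -1/2
Hence P_2(x) = 3 x^2/2 - 1/2.

P_2(x); series = 3 x^2/2 - 1/2


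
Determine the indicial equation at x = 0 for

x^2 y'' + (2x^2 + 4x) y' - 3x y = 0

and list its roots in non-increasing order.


Divide by x^2 to reach normal form y'' + P_1(x) y' + P_2(x) y = 0 with P_1(x) = 2 + 4/x and P_2(x) = -3/x.
x = 0 is a singular point because the y'-coefficient 2 + 4/x has a pole at x = 0 and the y-coefficient -3/x has a pole at x = 0.
It is a regular singular point because x P_1(x) = p(x) = 2x + 4 and x^2 P_2(x) = q(x) = -3x are polynomials, hence analytic at x = 0.
p(0) = 4,  q(0) = 0.
Indicial equation: r(r-1) + p(0) r + q(0) = 0, i.e. r^2 + (p(0) - 1) r + q(0) = 0, i.e. r^2 + 3 r = 0.
Discriminant: (3)^2 - 4(0) = 9, so r = (-3 ± 3)/2.
Solving: r_1 = 0, r_2 = -3.

indicial: r^2 + 3 r = 0; roots r_1 = 0, r_2 = -3


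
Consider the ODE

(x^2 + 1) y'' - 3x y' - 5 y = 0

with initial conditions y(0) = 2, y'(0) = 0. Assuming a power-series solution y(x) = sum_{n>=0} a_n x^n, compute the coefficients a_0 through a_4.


Ansatz: y(x) = sum_{n>=0} a_n x^n, so y'(x) = sum_{n>=1} n a_n x^(n-1) and y''(x) = sum_{n>=2} n(n-1) a_n x^(n-2).
Substitute into P(x) y'' + Q(x) y' + R(x) y = 0 with P(x) = x^2 + 1, Q(x) = -3x, R(x) = -5, and match powers of x.
Initial conditions: a_0 = 2, a_1 = 0.
Setting the coefficient of each power of x to zero and solving order by order (substituting the coefficients already found):
  x^0: 2 a_2 - 5 a_0 = 0  ->  2 a_2 = 5 a_0 = 10  ->  a_2 = 5
  x^1: 6 a_3 - 8 a_1 = 0  ->  6 a_3 = 8 a_1 = 0  ->  a_3 = 0
  x^2: 12 a_4 - 9 a_2 = 0  ->  12 a_4 = 9 a_2 = 45  ->  a_4 = 15/4
Truncated series: y(x) = 2 + 5 x^2 + (15/4) x^4 + O(x^5).

a_0 = 2; a_1 = 0; a_2 = 5; a_3 = 0; a_4 = 15/4


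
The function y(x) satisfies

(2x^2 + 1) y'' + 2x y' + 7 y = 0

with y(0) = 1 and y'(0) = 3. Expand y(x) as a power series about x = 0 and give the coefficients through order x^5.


Ansatz: y(x) = sum_{n>=0} a_n x^n, so y'(x) = sum_{n>=1} n a_n x^(n-1) and y''(x) = sum_{n>=2} n(n-1) a_n x^(n-2).
Substitute into P(x) y'' + Q(x) y' + R(x) y = 0 with P(x) = 2x^2 + 1, Q(x) = 2x, R(x) = 7, and match powers of x.
Initial conditions: a_0 = 1, a_1 = 3.
Setting the coefficient of each power of x to zero and solving order by order (substituting the coefficients already found):
  x^0: 2 a_2 + 7 a_0 = 0  ->  2 a_2 = -7 a_0 = -7  ->  a_2 = -7/2
  x^1: 6 a_3 + 9 a_1 = 0  ->  6 a_3 = -9 a_1 = -27  ->  a_3 = -9/2
  x^2: 12 a_4 + 15 a_2 = 0  ->  12 a_4 = -15 a_2 = 105/2  ->  a_4 = 35/8
  x^3: 20 a_5 + 25 a_3 = 0  ->  20 a_5 = -25 a_3 = 225/2  ->  a_5 = 45/8
Truncated series: y(x) = 1 + 3 x - (7/2) x^2 - (9/2) x^3 + (35/8) x^4 + (45/8) x^5 + O(x^6).

a_0 = 1; a_1 = 3; a_2 = -7/2; a_3 = -9/2; a_4 = 35/8; a_5 = 45/8


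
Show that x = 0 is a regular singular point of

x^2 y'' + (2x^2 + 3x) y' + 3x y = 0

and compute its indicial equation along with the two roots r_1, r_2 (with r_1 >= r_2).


Divide by x^2 to reach normal form y'' + P_1(x) y' + P_2(x) y = 0 with P_1(x) = 2 + 3/x and P_2(x) = 3/x.
x = 0 is a singular point because the y'-coefficient 2 + 3/x has a pole at x = 0 and the y-coefficient 3/x has a pole at x = 0.
It is a regular singular point because x P_1(x) = p(x) = 2x + 3 and x^2 P_2(x) = q(x) = 3x are polynomials, hence analytic at x = 0.
p(0) = 3,  q(0) = 0.
Indicial equation: r(r-1) + p(0) r + q(0) = 0, i.e. r^2 + (p(0) - 1) r + q(0) = 0, i.e. r^2 + 2 r = 0.
Discriminant: (2)^2 - 4(0) = 4, so r = (-2 ± 2)/2.
Solving: r_1 = 0, r_2 = -2.

indicial: r^2 + 2 r = 0; roots r_1 = 0, r_2 = -2


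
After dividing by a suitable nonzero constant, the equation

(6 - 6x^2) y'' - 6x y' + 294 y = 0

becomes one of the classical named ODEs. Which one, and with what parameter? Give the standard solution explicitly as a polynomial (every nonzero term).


All three coefficients share the factor 6; dividing through by 6 gives  (1 - x^2) y'' - x y' + 49 y = 0.
This matches the Chebyshev equation (1 - x^2) y'' - x y' + n^2 y = 0 (note the -x y' term, not -2x y') with n^2 = 49, so n = 7; the polynomial solution is T_7(x).
With y = sum_k a_k x^k, matching x^k gives (k+2)(k+1) a_{k+2} = (k^2 - n^2) a_k = (k - 7)(k + 7) a_k. The right side vanishes at k = 7, so the series with the parity of 7 terminates at degree 7.
Standard normalization: leading coefficient of T_n is 2^(n-1), so a_7 = 2^6 = 64. Work downward with a_k = (k+1)(k+2) a_{k+2} / ((k - 7)(k + 7)):
  a_5 = (6)(7)(64) / ((5 - 7)(5 + 7)) = 2688/(-24) = -112
  a_3 = (4)(5)(-112) / ((3 - 7)(3 + 7)) = -2240/(-40) = 56
  a_1 = (2)(3)(56) / ((1 - 7)(1 + 7)) = 336/(-48) = -7
Hence T_7(x) = 64 x^7 - 112 x^5 + 56 x^3 - 7 x.

T_7(x); series = 64 x^7 - 112 x^5 + 56 x^3 - 7 x


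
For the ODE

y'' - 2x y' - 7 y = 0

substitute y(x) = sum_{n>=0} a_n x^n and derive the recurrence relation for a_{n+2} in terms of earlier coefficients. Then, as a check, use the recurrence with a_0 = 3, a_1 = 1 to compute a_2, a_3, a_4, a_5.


Substitute y = sum_n a_n x^n.
y''(x) has coefficient (n+2)(n+1) a_{n+2} at x^n;
-2 x y'(x) has coefficient -2 n a_n at x^n (shift);
-7 y(x) has coefficient -7 a_n at x^n.
Matching x^n: (n+2)(n+1) a_{n+2} + (-2n - 7) a_n = 0.
Thus a_{n+2} = (2n + 7) / ((n+1)(n+2)) * a_n.

Check with a_0 = 3, a_1 = 1 (apply the recurrence for n = 0, 1, 2, 3): a_0 = 3, a_1 = 1, a_2 = 21/2, a_3 = 3/2, a_4 = 77/8, a_5 = 39/40.

a_(n+2) = (2n + 7) / ((n+1)(n+2)) * a_n; check: a_0 = 3, a_1 = 1, a_2 = 21/2, a_3 = 3/2, a_4 = 77/8, a_5 = 39/40


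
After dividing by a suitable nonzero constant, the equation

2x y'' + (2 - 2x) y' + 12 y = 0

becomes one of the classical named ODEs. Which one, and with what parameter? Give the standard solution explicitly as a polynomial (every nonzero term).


All three coefficients share the factor 2; dividing through by 2 gives  x y'' + (1 - x) y' + 6 y = 0.
This matches the Laguerre equation x y'' + (1 - x) y' + n y = 0 with n = 6; the polynomial solution is L_6(x).
With y = sum_k a_k x^k, matching x^k gives (k+1)k a_{k+1} + (k+1) a_{k+1} - k a_k + n a_k = 0, i.e. (k+1)^2 a_{k+1} = (k - n) a_k = (k - 6) a_k. The right side vanishes at k = 6, so the series terminates at degree 6.
Standard normalization L_n(0) = 1 gives a_0 = 1. Work upward with a_{k+1} = (k - 6) a_k / (k+1)^2:
  a_1 = (0 - 6)(1) / 1^2 = -6/1 = -6
  a_2 = (1 - 6)(-6) / 2^2 = 30/4 = 15/2
  a_3 = (2 - 6)(15/2) / 3^2 = -30/9 = -10/3
  a_4 = (3 - 6)(-10/3) / 4^2 = 10/16 = 5/8
  a_5 = (4 - 6)(5/8) / 5^2 = (-5/4)/25 = -1/20
  a_6 = (5 - 6)(-1/20) / 6^2 = (1/20)/36 = 1/720
Hence L_6(x) = x^6/720 - x^5/20 + 5 x^4/8 - 10 x^3/3 + 15 x^2/2 - 6 x + 1.

L_6(x); series = x^6/720 - x^5/20 + 5 x^4/8 - 10 x^3/3 + 15 x^2/2 - 6 x + 1


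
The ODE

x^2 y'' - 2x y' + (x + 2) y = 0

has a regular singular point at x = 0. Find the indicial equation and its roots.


Divide by x^2 to reach normal form y'' + P_1(x) y' + P_2(x) y = 0 with P_1(x) = -2/x and P_2(x) = 1/x + 2/x^2.
x = 0 is a singular point because the y'-coefficient -2/x has a pole at x = 0 and the y-coefficient 1/x + 2/x^2 has a pole at x = 0.
It is a regular singular point because x P_1(x) = p(x) = -2 and x^2 P_2(x) = q(x) = x + 2 are polynomials, hence analytic at x = 0.
p(0) = -2,  q(0) = 2.
Indicial equation: r(r-1) + p(0) r + q(0) = 0, i.e. r^2 + (p(0) - 1) r + q(0) = 0, i.e. r^2 - 3 r + 2 = 0.
Discriminant: (-3)^2 - 4(2) = 1, so r = (3 ± 1)/2.
Solving: r_1 = 2, r_2 = 1.

indicial: r^2 - 3 r + 2 = 0; roots r_1 = 2, r_2 = 1


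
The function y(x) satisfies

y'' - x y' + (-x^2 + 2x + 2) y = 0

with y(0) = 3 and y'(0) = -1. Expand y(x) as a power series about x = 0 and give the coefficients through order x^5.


Ansatz: y(x) = sum_{n>=0} a_n x^n, so y'(x) = sum_{n>=1} n a_n x^(n-1) and y''(x) = sum_{n>=2} n(n-1) a_n x^(n-2).
Substitute into P(x) y'' + Q(x) y' + R(x) y = 0 with P(x) = 1, Q(x) = -x, R(x) = -x^2 + 2x + 2, and match powers of x.
Initial conditions: a_0 = 3, a_1 = -1.
Setting the coefficient of each power of x to zero and solving order by order (substituting the coefficients already found):
  x^0: 2 a_2 + 2 a_0 = 0  ->  2 a_2 = -2 a_0 = -6  ->  a_2 = -3
  x^1: 6 a_3 + a_1 + 2 a_0 = 0  ->  6 a_3 = -a_1 - 2 a_0 = -5  ->  a_3 = -5/6
  x^2: 12 a_4 + 2 a_1 - a_0 = 0  ->  12 a_4 = -2 a_1 + a_0 = 5  ->  a_4 = 5/12
  x^3: 20 a_5 - a_3 + 2 a_2 - a_1 = 0  ->  20 a_5 = a_3 - 2 a_2 + a_1 = 25/6  ->  a_5 = 5/24
Truncated series: y(x) = 3 - x - 3 x^2 - (5/6) x^3 + (5/12) x^4 + (5/24) x^5 + O(x^6).

a_0 = 3; a_1 = -1; a_2 = -3; a_3 = -5/6; a_4 = 5/12; a_5 = 5/24


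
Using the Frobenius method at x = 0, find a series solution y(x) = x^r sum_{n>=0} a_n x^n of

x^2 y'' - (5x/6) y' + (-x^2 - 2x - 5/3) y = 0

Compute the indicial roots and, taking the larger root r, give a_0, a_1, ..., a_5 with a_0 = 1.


Write in Frobenius form y'' + (p(x)/x) y' + (q(x)/x^2) y = 0:
  p(x) = -5/6,  q(x) = -x^2 - 2x - 5/3.
Indicial equation: r(r-1) + (-5/6) r + (-5/3) = 0 -> roots r_1 = 5/2, r_2 = -2/3.
Take r = r_1 = 5/2. Let y(x) = x^r sum_{n>=0} a_n x^n with a_0 = 1.
Substitute y = x^r sum a_n x^n and match x^{r+n}. The recurrence is
  D(n) a_n - 2 a_{n-1} - 1 a_{n-2} = 0,  where D(n) = (r+n)(r+n-1) + (-5/6)(r+n) + (-5/3).
  a_n = [2 a_{n-1} + 1 a_{n-2}] / D(n).
Since the indicial polynomial factors as (r - r_1)(r - r_2), D(n) = (r_1 + n - r_1)(r_1 + n - r_2) = n(n + 19/6).
Evaluating step by step (a_0 = 1):
  n = 1: D(1) = 1(1 + 19/6) = 25/6; numerator = 2(1) = 2; a_1 = (2)/(25/6) = 12/25
  n = 2: D(2) = 2(2 + 19/6) = 31/3; numerator = 2(12/25) + 1(1) = 49/25; a_2 = (49/25)/(31/3) = 147/775
  n = 3: D(3) = 3(3 + 19/6) = 37/2; numerator = 2(147/775) + 1(12/25) = 666/775; a_3 = (666/775)/(37/2) = 36/775
  n = 4: D(4) = 4(4 + 19/6) = 86/3; numerator = 2(36/775) + 1(147/775) = 219/775; a_4 = (219/775)/(86/3) = 657/66650
  n = 5: D(5) = 5(5 + 19/6) = 245/6; numerator = 2(657/66650) + 1(36/775) = 441/6665; a_5 = (441/6665)/(245/6) = 54/33325

r = 5/2; a_0 = 1; a_1 = 12/25; a_2 = 147/775; a_3 = 36/775; a_4 = 657/66650; a_5 = 54/33325


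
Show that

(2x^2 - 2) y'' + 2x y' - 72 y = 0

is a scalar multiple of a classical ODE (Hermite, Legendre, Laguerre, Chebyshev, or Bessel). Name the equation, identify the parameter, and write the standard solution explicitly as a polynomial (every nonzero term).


All three coefficients share the factor -2; dividing through by -2 gives  (1 - x^2) y'' - x y' + 36 y = 0.
This matches the Chebyshev equation (1 - x^2) y'' - x y' + n^2 y = 0 (note the -x y' term, not -2x y') with n^2 = 36, so n = 6; the polynomial solution is T_6(x).
With y = sum_k a_k x^k, matching x^k gives (k+2)(k+1) a_{k+2} = (k^2 - n^2) a_k = (k - 6)(k + 6) a_k. The right side vanishes at k = 6, so the series with the parity of 6 terminates at degree 6.
Standard normalization: leading coefficient of T_n is 2^(n-1), so a_6 = 2^5 = 32. Work downward with a_k = (k+1)(k+2) a_{k+2} / ((k - 6)(k + 6)):
  a_4 = (5)(6)(32) / ((4 - 6)(4 + 6)) = 960/(-20) = -48
  a_2 = (3)(4)(-48) / ((2 - 6)(2 + 6)) = -576/(-32) = 18
  a_0 = (1)(2)(18) / ((0 - 6)(0 + 6)) = 36/(-36) = -1
Hence T_6(x) = 32 x^6 - 48 x^4 + 18 x^2 - 1.

T_6(x); series = 32 x^6 - 48 x^4 + 18 x^2 - 1


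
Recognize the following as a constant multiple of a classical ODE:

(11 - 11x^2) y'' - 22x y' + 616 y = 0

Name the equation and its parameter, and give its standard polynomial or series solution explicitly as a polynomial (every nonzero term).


All three coefficients share the factor 11; dividing through by 11 gives  (1 - x^2) y'' - 2x y' + 56 y = 0.
This matches the Legendre equation (1 - x^2) y'' - 2x y' + n(n+1) y = 0 (note the -2x y' term) with n(n+1) = 56, so n = 7; the polynomial solution is P_7(x).
With y = sum_k a_k x^k, matching x^k gives (k+2)(k+1) a_{k+2} = [k(k+1) - n(n+1)] a_k = (k - 7)(k + 8) a_k. The right side vanishes at k = 7, so the series with the parity of 7 terminates at degree 7.
Standard normalization (P_n(1) = 1): leading coefficient (2n)!/(2^n (n!)^2) = 87178291200/(128*25401600) = 429/16, so a_7 = 429/16. Work downward with a_k = (k+1)(k+2) a_{k+2} / ((k - 7)(k + 8)):
  a_5 = (6)(7)(429/16) / ((5 - 7)(5 + 8)) = (9009/8)/(-26) = -693/16
  a_3 = (4)(5)(-693/16) / ((3 - 7)(3 + 8)) = (-3465/4)/(-44) = 315/16
  a_1 = (2)(3)(315/16) / ((1 - 7)(1 + 8)) = (945/8)/(-54) = -35/16
Hence P_7(x) = 429 x^7/16 - 693 x^5/16 + 315 x^3/16 - 35 x/16.

P_7(x); series = 429 x^7/16 - 693 x^5/16 + 315 x^3/16 - 35 x/16


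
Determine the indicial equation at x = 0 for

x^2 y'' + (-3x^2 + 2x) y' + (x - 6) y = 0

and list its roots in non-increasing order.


Divide by x^2 to reach normal form y'' + P_1(x) y' + P_2(x) y = 0 with P_1(x) = -3 + 2/x and P_2(x) = 1/x - 6/x^2.
x = 0 is a singular point because the y'-coefficient -3 + 2/x has a pole at x = 0 and the y-coefficient 1/x - 6/x^2 has a pole at x = 0.
It is a regular singular point because x P_1(x) = p(x) = 2 - 3x and x^2 P_2(x) = q(x) = x - 6 are polynomials, hence analytic at x = 0.
p(0) = 2,  q(0) = -6.
Indicial equation: r(r-1) + p(0) r + q(0) = 0, i.e. r^2 + (p(0) - 1) r + q(0) = 0, i.e. r^2 + 1 r - 6 = 0.
Discriminant: (1)^2 - 4(-6) = 25, so r = (-1 ± 5)/2.
Solving: r_1 = 2, r_2 = -3.

indicial: r^2 + 1 r - 6 = 0; roots r_1 = 2, r_2 = -3


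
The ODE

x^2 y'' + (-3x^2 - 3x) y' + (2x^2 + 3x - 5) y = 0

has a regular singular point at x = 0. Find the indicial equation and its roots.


Divide by x^2 to reach normal form y'' + P_1(x) y' + P_2(x) y = 0 with P_1(x) = -3 - 3/x and P_2(x) = 2 + 3/x - 5/x^2.
x = 0 is a singular point because the y'-coefficient -3 - 3/x has a pole at x = 0 and the y-coefficient 2 + 3/x - 5/x^2 has a pole at x = 0.
It is a regular singular point because x P_1(x) = p(x) = -3x - 3 and x^2 P_2(x) = q(x) = 2x^2 + 3x - 5 are polynomials, hence analytic at x = 0.
p(0) = -3,  q(0) = -5.
Indicial equation: r(r-1) + p(0) r + q(0) = 0, i.e. r^2 + (p(0) - 1) r + q(0) = 0, i.e. r^2 - 4 r - 5 = 0.
Discriminant: (-4)^2 - 4(-5) = 36, so r = (4 ± 6)/2.
Solving: r_1 = 5, r_2 = -1.

indicial: r^2 - 4 r - 5 = 0; roots r_1 = 5, r_2 = -1


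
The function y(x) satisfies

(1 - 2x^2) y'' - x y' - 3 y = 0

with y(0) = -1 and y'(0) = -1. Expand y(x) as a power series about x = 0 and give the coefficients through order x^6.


Ansatz: y(x) = sum_{n>=0} a_n x^n, so y'(x) = sum_{n>=1} n a_n x^(n-1) and y''(x) = sum_{n>=2} n(n-1) a_n x^(n-2).
Substitute into P(x) y'' + Q(x) y' + R(x) y = 0 with P(x) = 1 - 2x^2, Q(x) = -x, R(x) = -3, and match powers of x.
Initial conditions: a_0 = -1, a_1 = -1.
Setting the coefficient of each power of x to zero and solving order by order (substituting the coefficients already found):
  x^0: 2 a_2 - 3 a_0 = 0  ->  2 a_2 = 3 a_0 = -3  ->  a_2 = -3/2
  x^1: 6 a_3 - 4 a_1 = 0  ->  6 a_3 = 4 a_1 = -4  ->  a_3 = -2/3
  x^2: 12 a_4 - 9 a_2 = 0  ->  12 a_4 = 9 a_2 = -27/2  ->  a_4 = -9/8
  x^3: 20 a_5 - 18 a_3 = 0  ->  20 a_5 = 18 a_3 = -12  ->  a_5 = -3/5
  x^4: 30 a_6 - 31 a_4 = 0  ->  30 a_6 = 31 a_4 = -279/8  ->  a_6 = -93/80
Truncated series: y(x) = -1 - x - (3/2) x^2 - (2/3) x^3 - (9/8) x^4 - (3/5) x^5 - (93/80) x^6 + O(x^7).

a_0 = -1; a_1 = -1; a_2 = -3/2; a_3 = -2/3; a_4 = -9/8; a_5 = -3/5; a_6 = -93/80


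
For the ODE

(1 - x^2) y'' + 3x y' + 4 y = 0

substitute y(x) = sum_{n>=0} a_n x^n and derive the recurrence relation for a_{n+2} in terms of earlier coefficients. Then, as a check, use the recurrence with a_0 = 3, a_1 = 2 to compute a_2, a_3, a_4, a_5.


Substitute y = sum_n a_n x^n.
(1 - 1 x^2) y'' contributes (n+2)(n+1) a_{n+2} - n(n-1) a_n at x^n.
3 x y'(x) contributes 3 n a_n at x^n.
4 y(x) contributes 4 a_n at x^n.
Matching x^n: (n+2)(n+1) a_{n+2} + (-n(n-1) + 3 n + 4) a_n = 0.
Thus a_{n+2} = (n(n-1) - 3 n - 4) / ((n+1)(n+2)) * a_n.

Check with a_0 = 3, a_1 = 2 (apply the recurrence for n = 0, 1, 2, 3): a_0 = 3, a_1 = 2, a_2 = -6, a_3 = -7/3, a_4 = 4, a_5 = 49/60.

a_(n+2) = (n(n-1) - 3 n - 4) / ((n+1)(n+2)) * a_n; check: a_0 = 3, a_1 = 2, a_2 = -6, a_3 = -7/3, a_4 = 4, a_5 = 49/60


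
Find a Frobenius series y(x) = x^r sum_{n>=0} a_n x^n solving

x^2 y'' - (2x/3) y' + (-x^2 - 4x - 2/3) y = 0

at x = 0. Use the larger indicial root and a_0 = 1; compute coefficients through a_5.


Write in Frobenius form y'' + (p(x)/x) y' + (q(x)/x^2) y = 0:
  p(x) = -2/3,  q(x) = -x^2 - 4x - 2/3.
Indicial equation: r(r-1) + (-2/3) r + (-2/3) = 0 -> roots r_1 = 2, r_2 = -1/3.
Take r = r_1 = 2. Let y(x) = x^r sum_{n>=0} a_n x^n with a_0 = 1.
Substitute y = x^r sum a_n x^n and match x^{r+n}. The recurrence is
  D(n) a_n - 4 a_{n-1} - 1 a_{n-2} = 0,  where D(n) = (r+n)(r+n-1) + (-2/3)(r+n) + (-2/3).
  a_n = [4 a_{n-1} + 1 a_{n-2}] / D(n).
Since the indicial polynomial factors as (r - r_1)(r - r_2), D(n) = (r_1 + n - r_1)(r_1 + n - r_2) = n(n + 7/3).
Evaluating step by step (a_0 = 1):
  n = 1: D(1) = 1(1 + 7/3) = 10/3; numerator = 4(1) = 4; a_1 = (4)/(10/3) = 6/5
  n = 2: D(2) = 2(2 + 7/3) = 26/3; numerator = 4(6/5) + 1(1) = 29/5; a_2 = (29/5)/(26/3) = 87/130
  n = 3: D(3) = 3(3 + 7/3) = 16; numerator = 4(87/130) + 1(6/5) = 252/65; a_3 = (252/65)/(16) = 63/260
  n = 4: D(4) = 4(4 + 7/3) = 76/3; numerator = 4(63/260) + 1(87/130) = 213/130; a_4 = (213/130)/(76/3) = 639/9880
  n = 5: D(5) = 5(5 + 7/3) = 110/3; numerator = 4(639/9880) + 1(63/260) = 495/988; a_5 = (495/988)/(110/3) = 27/1976

r = 2; a_0 = 1; a_1 = 6/5; a_2 = 87/130; a_3 = 63/260; a_4 = 639/9880; a_5 = 27/1976


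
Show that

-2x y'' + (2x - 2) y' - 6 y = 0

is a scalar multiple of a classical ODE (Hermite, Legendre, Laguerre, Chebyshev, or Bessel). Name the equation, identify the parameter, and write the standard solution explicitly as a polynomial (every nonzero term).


All three coefficients share the factor -2; dividing through by -2 gives  x y'' + (1 - x) y' + 3 y = 0.
This matches the Laguerre equation x y'' + (1 - x) y' + n y = 0 with n = 3; the polynomial solution is L_3(x).
With y = sum_k a_k x^k, matching x^k gives (k+1)k a_{k+1} + (k+1) a_{k+1} - k a_k + n a_k = 0, i.e. (k+1)^2 a_{k+1} = (k - n) a_k = (k - 3) a_k. The right side vanishes at k = 3, so the series terminates at degree 3.
Standard normalization L_n(0) = 1 gives a_0 = 1. Work upward with a_{k+1} = (k - 3) a_k / (k+1)^2:
  a_1 = (0 - 3)(1) / 1^2 = -3/1 = -3
  a_2 = (1 - 3)(-3) / 2^2 = 6/4 = 3/2
  a_3 = (2 - 3)(3/2) / 3^2 = (-3/2)/9 = -1/6
Hence L_3(x) = -x^3/6 + 3 x^2/2 - 3 x + 1.

L_3(x); series = -x^3/6 + 3 x^2/2 - 3 x + 1


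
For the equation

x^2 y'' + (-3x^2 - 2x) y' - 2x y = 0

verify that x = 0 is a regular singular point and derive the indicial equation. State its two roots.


Divide by x^2 to reach normal form y'' + P_1(x) y' + P_2(x) y = 0 with P_1(x) = -3 - 2/x and P_2(x) = -2/x.
x = 0 is a singular point because the y'-coefficient -3 - 2/x has a pole at x = 0 and the y-coefficient -2/x has a pole at x = 0.
It is a regular singular point because x P_1(x) = p(x) = -3x - 2 and x^2 P_2(x) = q(x) = -2x are polynomials, hence analytic at x = 0.
p(0) = -2,  q(0) = 0.
Indicial equation: r(r-1) + p(0) r + q(0) = 0, i.e. r^2 + (p(0) - 1) r + q(0) = 0, i.e. r^2 - 3 r = 0.
Discriminant: (-3)^2 - 4(0) = 9, so r = (3 ± 3)/2.
Solving: r_1 = 3, r_2 = 0.

indicial: r^2 - 3 r = 0; roots r_1 = 3, r_2 = 0


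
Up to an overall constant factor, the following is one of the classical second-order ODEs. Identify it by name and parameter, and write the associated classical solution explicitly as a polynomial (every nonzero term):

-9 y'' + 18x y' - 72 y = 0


All three coefficients share the factor -9; dividing through by -9 gives  y'' - 2x y' + 8 y = 0.
This matches the Hermite equation y'' - 2x y' + 2n y = 0 with 2n = 8, so n = 4; the polynomial solution is H_4(x).
With y = sum_k a_k x^k, matching x^k gives (k+2)(k+1) a_{k+2} = 2(k - n) a_k = 2(k - 4) a_k. The right side vanishes at k = 4, so the series with the parity of 4 terminates at degree 4.
Standard normalization: leading coefficient of H_n is 2^n, so a_4 = 2^4 = 16. Work downward with a_k = (k+1)(k+2) a_{k+2} / (2(k - n)):
  a_2 = (3)(4)(16) / (2(2 - 4)) = 192/(-4) = -48
  a_0 = (1)(2)(-48) / (2(0 - 4)) = -96/(-8) = 12
Hence H_4(x) = 16 x^4 - 48 x^2 + 12.

H_4(x); series = 16 x^4 - 48 x^2 + 12


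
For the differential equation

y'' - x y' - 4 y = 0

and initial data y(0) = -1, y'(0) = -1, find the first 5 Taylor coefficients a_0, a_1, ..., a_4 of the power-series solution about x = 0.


Ansatz: y(x) = sum_{n>=0} a_n x^n, so y'(x) = sum_{n>=1} n a_n x^(n-1) and y''(x) = sum_{n>=2} n(n-1) a_n x^(n-2).
Substitute into P(x) y'' + Q(x) y' + R(x) y = 0 with P(x) = 1, Q(x) = -x, R(x) = -4, and match powers of x.
Initial conditions: a_0 = -1, a_1 = -1.
Setting the coefficient of each power of x to zero and solving order by order (substituting the coefficients already found):
  x^0: 2 a_2 - 4 a_0 = 0  ->  2 a_2 = 4 a_0 = -4  ->  a_2 = -2
  x^1: 6 a_3 - 5 a_1 = 0  ->  6 a_3 = 5 a_1 = -5  ->  a_3 = -5/6
  x^2: 12 a_4 - 6 a_2 = 0  ->  12 a_4 = 6 a_2 = -12  ->  a_4 = -1
Truncated series: y(x) = -1 - x - 2 x^2 - (5/6) x^3 - x^4 + O(x^5).

a_0 = -1; a_1 = -1; a_2 = -2; a_3 = -5/6; a_4 = -1


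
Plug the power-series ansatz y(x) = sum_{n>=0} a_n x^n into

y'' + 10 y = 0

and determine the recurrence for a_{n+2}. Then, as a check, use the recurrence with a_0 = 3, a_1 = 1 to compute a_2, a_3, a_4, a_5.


Substitute y = sum_n a_n x^n into y'' + (const) y = 0.
y''(x) = sum_{n>=0} (n+2)(n+1) a_{n+2} x^n.
The ODE becomes sum_n [(n+2)(n+1) a_{n+2} + 10 a_n] x^n = 0.
Setting each coefficient to zero gives the recurrence:
  (n+2)(n+1) a_{n+2} + 10 a_n = 0,
  a_{n+2} = -10 / ((n+1)(n+2)) a_n.

Check with a_0 = 3, a_1 = 1 (apply the recurrence for n = 0, 1, 2, 3): a_0 = 3, a_1 = 1, a_2 = -15, a_3 = -5/3, a_4 = 25/2, a_5 = 5/6.

a_{n+2} = -10/((n+1)(n+2)) * a_n; check: a_0 = 3, a_1 = 1, a_2 = -15, a_3 = -5/3, a_4 = 25/2, a_5 = 5/6


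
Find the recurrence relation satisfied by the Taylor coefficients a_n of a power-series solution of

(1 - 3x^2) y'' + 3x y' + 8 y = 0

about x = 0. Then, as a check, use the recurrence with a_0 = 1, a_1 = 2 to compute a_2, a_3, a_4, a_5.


Substitute y = sum_n a_n x^n.
(1 - 3 x^2) y'' contributes (n+2)(n+1) a_{n+2} - 3 n(n-1) a_n at x^n.
3 x y'(x) contributes 3 n a_n at x^n.
8 y(x) contributes 8 a_n at x^n.
Matching x^n: (n+2)(n+1) a_{n+2} + (-3 n(n-1) + 3 n + 8) a_n = 0.
Thus a_{n+2} = (3 n(n-1) - 3 n - 8) / ((n+1)(n+2)) * a_n.

Check with a_0 = 1, a_1 = 2 (apply the recurrence for n = 0, 1, 2, 3): a_0 = 1, a_1 = 2, a_2 = -4, a_3 = -11/3, a_4 = 8/3, a_5 = -11/60.

a_(n+2) = (3 n(n-1) - 3 n - 8) / ((n+1)(n+2)) * a_n; check: a_0 = 1, a_1 = 2, a_2 = -4, a_3 = -11/3, a_4 = 8/3, a_5 = -11/60


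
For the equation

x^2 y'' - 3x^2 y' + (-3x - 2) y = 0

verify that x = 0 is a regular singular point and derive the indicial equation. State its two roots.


Divide by x^2 to reach normal form y'' + P_1(x) y' + P_2(x) y = 0 with P_1(x) = -3 and P_2(x) = -3/x - 2/x^2.
x = 0 is a singular point because the y-coefficient -3/x - 2/x^2 has a pole at x = 0.
It is a regular singular point because x P_1(x) = p(x) = -3x and x^2 P_2(x) = q(x) = -3x - 2 are polynomials, hence analytic at x = 0.
p(0) = 0,  q(0) = -2.
Indicial equation: r(r-1) + p(0) r + q(0) = 0, i.e. r^2 + (p(0) - 1) r + q(0) = 0, i.e. r^2 - 1 r - 2 = 0.
Discriminant: (-1)^2 - 4(-2) = 9, so r = (1 ± 3)/2.
Solving: r_1 = 2, r_2 = -1.

indicial: r^2 - 1 r - 2 = 0; roots r_1 = 2, r_2 = -1


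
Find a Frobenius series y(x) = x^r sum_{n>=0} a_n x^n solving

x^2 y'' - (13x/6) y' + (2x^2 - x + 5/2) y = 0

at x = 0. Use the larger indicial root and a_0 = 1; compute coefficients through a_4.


Write in Frobenius form y'' + (p(x)/x) y' + (q(x)/x^2) y = 0:
  p(x) = -13/6,  q(x) = 2x^2 - x + 5/2.
Indicial equation: r(r-1) + (-13/6) r + (5/2) = 0 -> roots r_1 = 5/3, r_2 = 3/2.
Take r = r_1 = 5/3. Let y(x) = x^r sum_{n>=0} a_n x^n with a_0 = 1.
Substitute y = x^r sum a_n x^n and match x^{r+n}. The recurrence is
  D(n) a_n - 1 a_{n-1} + 2 a_{n-2} = 0,  where D(n) = (r+n)(r+n-1) + (-13/6)(r+n) + (5/2).
  a_n = [1 a_{n-1} - 2 a_{n-2}] / D(n).
Since the indicial polynomial factors as (r - r_1)(r - r_2), D(n) = (r_1 + n - r_1)(r_1 + n - r_2) = n(n + 1/6).
Evaluating step by step (a_0 = 1):
  n = 1: D(1) = 1(1 + 1/6) = 7/6; numerator = 1(1) = 1; a_1 = (1)/(7/6) = 6/7
  n = 2: D(2) = 2(2 + 1/6) = 13/3; numerator = 1(6/7) - 2(1) = -8/7; a_2 = (-8/7)/(13/3) = -24/91
  n = 3: D(3) = 3(3 + 1/6) = 19/2; numerator = 1(-24/91) - 2(6/7) = -180/91; a_3 = (-180/91)/(19/2) = -360/1729
  n = 4: D(4) = 4(4 + 1/6) = 50/3; numerator = 1(-360/1729) - 2(-24/91) = 552/1729; a_4 = (552/1729)/(50/3) = 828/43225

r = 5/3; a_0 = 1; a_1 = 6/7; a_2 = -24/91; a_3 = -360/1729; a_4 = 828/43225


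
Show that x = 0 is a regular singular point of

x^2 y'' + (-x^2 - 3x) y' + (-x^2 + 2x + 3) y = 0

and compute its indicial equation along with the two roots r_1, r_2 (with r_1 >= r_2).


Divide by x^2 to reach normal form y'' + P_1(x) y' + P_2(x) y = 0 with P_1(x) = -1 - 3/x and P_2(x) = -1 + 2/x + 3/x^2.
x = 0 is a singular point because the y'-coefficient -1 - 3/x has a pole at x = 0 and the y-coefficient -1 + 2/x + 3/x^2 has a pole at x = 0.
It is a regular singular point because x P_1(x) = p(x) = -x - 3 and x^2 P_2(x) = q(x) = -x^2 + 2x + 3 are polynomials, hence analytic at x = 0.
p(0) = -3,  q(0) = 3.
Indicial equation: r(r-1) + p(0) r + q(0) = 0, i.e. r^2 + (p(0) - 1) r + q(0) = 0, i.e. r^2 - 4 r + 3 = 0.
Discriminant: (-4)^2 - 4(3) = 4, so r = (4 ± 2)/2.
Solving: r_1 = 3, r_2 = 1.

indicial: r^2 - 4 r + 3 = 0; roots r_1 = 3, r_2 = 1


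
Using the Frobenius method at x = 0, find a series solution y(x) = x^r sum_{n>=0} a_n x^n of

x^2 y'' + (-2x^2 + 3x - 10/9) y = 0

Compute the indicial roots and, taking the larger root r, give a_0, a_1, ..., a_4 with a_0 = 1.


Write in Frobenius form y'' + (p(x)/x) y' + (q(x)/x^2) y = 0:
  p(x) = 0,  q(x) = -2x^2 + 3x - 10/9.
Indicial equation: r(r-1) + (0) r + (-10/9) = 0 -> roots r_1 = 5/3, r_2 = -2/3.
Take r = r_1 = 5/3. Let y(x) = x^r sum_{n>=0} a_n x^n with a_0 = 1.
Substitute y = x^r sum a_n x^n and match x^{r+n}. The recurrence is
  D(n) a_n + 3 a_{n-1} - 2 a_{n-2} = 0,  where D(n) = (r+n)(r+n-1) + (0)(r+n) + (-10/9).
  a_n = [-3 a_{n-1} + 2 a_{n-2}] / D(n).
Since the indicial polynomial factors as (r - r_1)(r - r_2), D(n) = (r_1 + n - r_1)(r_1 + n - r_2) = n(n + 7/3).
Evaluating step by step (a_0 = 1):
  n = 1: D(1) = 1(1 + 7/3) = 10/3; numerator = -3(1) = -3; a_1 = (-3)/(10/3) = -9/10
  n = 2: D(2) = 2(2 + 7/3) = 26/3; numerator = -3(-9/10) + 2(1) = 47/10; a_2 = (47/10)/(26/3) = 141/260
  n = 3: D(3) = 3(3 + 7/3) = 16; numerator = -3(141/260) + 2(-9/10) = -891/260; a_3 = (-891/260)/(16) = -891/4160
  n = 4: D(4) = 4(4 + 7/3) = 76/3; numerator = -3(-891/4160) + 2(141/260) = 1437/832; a_4 = (1437/832)/(76/3) = 4311/63232

r = 5/3; a_0 = 1; a_1 = -9/10; a_2 = 141/260; a_3 = -891/4160; a_4 = 4311/63232


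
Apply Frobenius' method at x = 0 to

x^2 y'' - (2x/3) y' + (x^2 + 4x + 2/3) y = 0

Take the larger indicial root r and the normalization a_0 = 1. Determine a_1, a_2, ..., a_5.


Write in Frobenius form y'' + (p(x)/x) y' + (q(x)/x^2) y = 0:
  p(x) = -2/3,  q(x) = x^2 + 4x + 2/3.
Indicial equation: r(r-1) + (-2/3) r + (2/3) = 0 -> roots r_1 = 1, r_2 = 2/3.
Take r = r_1 = 1. Let y(x) = x^r sum_{n>=0} a_n x^n with a_0 = 1.
Substitute y = x^r sum a_n x^n and match x^{r+n}. The recurrence is
  D(n) a_n + 4 a_{n-1} + 1 a_{n-2} = 0,  where D(n) = (r+n)(r+n-1) + (-2/3)(r+n) + (2/3).
  a_n = [-4 a_{n-1} - 1 a_{n-2}] / D(n).
Since the indicial polynomial factors as (r - r_1)(r - r_2), D(n) = (r_1 + n - r_1)(r_1 + n - r_2) = n(n + 1/3).
Evaluating step by step (a_0 = 1):
  n = 1: D(1) = 1(1 + 1/3) = 4/3; numerator = -4(1) = -4; a_1 = (-4)/(4/3) = -3
  n = 2: D(2) = 2(2 + 1/3) = 14/3; numerator = -4(-3) - 1(1) = 11; a_2 = (11)/(14/3) = 33/14
  n = 3: D(3) = 3(3 + 1/3) = 10; numerator = -4(33/14) - 1(-3) = -45/7; a_3 = (-45/7)/(10) = -9/14
  n = 4: D(4) = 4(4 + 1/3) = 52/3; numerator = -4(-9/14) - 1(33/14) = 3/14; a_4 = (3/14)/(52/3) = 9/728
  n = 5: D(5) = 5(5 + 1/3) = 80/3; numerator = -4(9/728) - 1(-9/14) = 54/91; a_5 = (54/91)/(80/3) = 81/3640

r = 1; a_0 = 1; a_1 = -3; a_2 = 33/14; a_3 = -9/14; a_4 = 9/728; a_5 = 81/3640


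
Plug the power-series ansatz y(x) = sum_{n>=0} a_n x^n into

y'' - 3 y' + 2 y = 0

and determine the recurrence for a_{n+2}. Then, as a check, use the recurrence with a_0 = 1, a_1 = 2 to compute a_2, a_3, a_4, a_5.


Substitute y = sum_n a_n x^n.
y''(x) has coefficient (n+2)(n+1) a_{n+2} at x^n;
-3 y'(x) has coefficient -3 (n+1) a_{n+1} at x^n;
2 y(x) has coefficient 2 a_n at x^n.
Matching x^n: (n+2)(n+1) a_{n+2} - 3 (n+1) a_{n+1} + 2 a_n = 0.
Thus a_{n+2} = [3 (n+1) a_{n+1} - 2 a_n] / ((n+1)(n+2)).

Check with a_0 = 1, a_1 = 2 (apply the recurrence for n = 0, 1, 2, 3): a_0 = 1, a_1 = 2, a_2 = 2, a_3 = 4/3, a_4 = 2/3, a_5 = 4/15.

a_(n+2) = [3 (n+1) a_(n+1) - 2 a_n] / ((n+1)(n+2)); check: a_0 = 1, a_1 = 2, a_2 = 2, a_3 = 4/3, a_4 = 2/3, a_5 = 4/15


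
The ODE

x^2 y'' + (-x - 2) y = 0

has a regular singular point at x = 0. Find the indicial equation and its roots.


Divide by x^2 to reach normal form y'' + P_1(x) y' + P_2(x) y = 0 with P_1(x) = 0 and P_2(x) = -1/x - 2/x^2.
x = 0 is a singular point because the y-coefficient -1/x - 2/x^2 has a pole at x = 0.
It is a regular singular point because x P_1(x) = p(x) = 0 and x^2 P_2(x) = q(x) = -x - 2 are polynomials, hence analytic at x = 0.
p(0) = 0,  q(0) = -2.
Indicial equation: r(r-1) + p(0) r + q(0) = 0, i.e. r^2 + (p(0) - 1) r + q(0) = 0, i.e. r^2 - 1 r - 2 = 0.
Discriminant: (-1)^2 - 4(-2) = 9, so r = (1 ± 3)/2.
Solving: r_1 = 2, r_2 = -1.

indicial: r^2 - 1 r - 2 = 0; roots r_1 = 2, r_2 = -1


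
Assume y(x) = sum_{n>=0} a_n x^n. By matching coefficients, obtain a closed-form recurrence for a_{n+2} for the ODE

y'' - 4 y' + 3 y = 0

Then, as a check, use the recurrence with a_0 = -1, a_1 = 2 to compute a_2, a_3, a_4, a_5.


Substitute y = sum_n a_n x^n.
y''(x) has coefficient (n+2)(n+1) a_{n+2} at x^n;
-4 y'(x) has coefficient -4 (n+1) a_{n+1} at x^n;
3 y(x) has coefficient 3 a_n at x^n.
Matching x^n: (n+2)(n+1) a_{n+2} - 4 (n+1) a_{n+1} + 3 a_n = 0.
Thus a_{n+2} = [4 (n+1) a_{n+1} - 3 a_n] / ((n+1)(n+2)).

Check with a_0 = -1, a_1 = 2 (apply the recurrence for n = 0, 1, 2, 3): a_0 = -1, a_1 = 2, a_2 = 11/2, a_3 = 19/3, a_4 = 119/24, a_5 = 181/60.

a_(n+2) = [4 (n+1) a_(n+1) - 3 a_n] / ((n+1)(n+2)); check: a_0 = -1, a_1 = 2, a_2 = 11/2, a_3 = 19/3, a_4 = 119/24, a_5 = 181/60


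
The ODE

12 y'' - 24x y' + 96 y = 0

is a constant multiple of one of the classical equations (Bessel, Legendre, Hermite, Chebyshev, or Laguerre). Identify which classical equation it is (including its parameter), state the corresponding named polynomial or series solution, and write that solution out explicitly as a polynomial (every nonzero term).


All three coefficients share the factor 12; dividing through by 12 gives  y'' - 2x y' + 8 y = 0.
This matches the Hermite equation y'' - 2x y' + 2n y = 0 with 2n = 8, so n = 4; the polynomial solution is H_4(x).
With y = sum_k a_k x^k, matching x^k gives (k+2)(k+1) a_{k+2} = 2(k - n) a_k = 2(k - 4) a_k. The right side vanishes at k = 4, so the series with the parity of 4 terminates at degree 4.
Standard normalization: leading coefficient of H_n is 2^n, so a_4 = 2^4 = 16. Work downward with a_k = (k+1)(k+2) a_{k+2} / (2(k - n)):
  a_2 = (3)(4)(16) / (2(2 - 4)) = 192/(-4) = -48
  a_0 = (1)(2)(-48) / (2(0 - 4)) = -96/(-8) = 12
Hence H_4(x) = 16 x^4 - 48 x^2 + 12.

H_4(x); series = 16 x^4 - 48 x^2 + 12


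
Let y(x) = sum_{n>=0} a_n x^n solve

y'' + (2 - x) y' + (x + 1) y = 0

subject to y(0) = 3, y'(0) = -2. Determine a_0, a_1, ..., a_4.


Ansatz: y(x) = sum_{n>=0} a_n x^n, so y'(x) = sum_{n>=1} n a_n x^(n-1) and y''(x) = sum_{n>=2} n(n-1) a_n x^(n-2).
Substitute into P(x) y'' + Q(x) y' + R(x) y = 0 with P(x) = 1, Q(x) = 2 - x, R(x) = x + 1, and match powers of x.
Initial conditions: a_0 = 3, a_1 = -2.
Setting the coefficient of each power of x to zero and solving order by order (substituting the coefficients already found):
  x^0: 2 a_2 + 2 a_1 + a_0 = 0  ->  2 a_2 = -2 a_1 - a_0 = 1  ->  a_2 = 1/2
  x^1: 6 a_3 + 4 a_2 + a_0 = 0  ->  6 a_3 = -4 a_2 - a_0 = -5  ->  a_3 = -5/6
  x^2: 12 a_4 + 6 a_3 - a_2 + a_1 = 0  ->  12 a_4 = -6 a_3 + a_2 - a_1 = 15/2  ->  a_4 = 5/8
Truncated series: y(x) = 3 - 2 x + (1/2) x^2 - (5/6) x^3 + (5/8) x^4 + O(x^5).

a_0 = 3; a_1 = -2; a_2 = 1/2; a_3 = -5/6; a_4 = 5/8


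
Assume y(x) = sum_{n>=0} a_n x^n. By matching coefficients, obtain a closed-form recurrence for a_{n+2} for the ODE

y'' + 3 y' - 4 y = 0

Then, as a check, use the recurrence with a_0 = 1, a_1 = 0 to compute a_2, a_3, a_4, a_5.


Substitute y = sum_n a_n x^n.
y''(x) has coefficient (n+2)(n+1) a_{n+2} at x^n;
3 y'(x) has coefficient 3 (n+1) a_{n+1} at x^n;
-4 y(x) has coefficient -4 a_n at x^n.
Matching x^n: (n+2)(n+1) a_{n+2} + 3 (n+1) a_{n+1} - 4 a_n = 0.
Thus a_{n+2} = [-3 (n+1) a_{n+1} + 4 a_n] / ((n+1)(n+2)).

Check with a_0 = 1, a_1 = 0 (apply the recurrence for n = 0, 1, 2, 3): a_0 = 1, a_1 = 0, a_2 = 2, a_3 = -2, a_4 = 13/6, a_5 = -17/10.

a_(n+2) = [-3 (n+1) a_(n+1) + 4 a_n] / ((n+1)(n+2)); check: a_0 = 1, a_1 = 0, a_2 = 2, a_3 = -2, a_4 = 13/6, a_5 = -17/10


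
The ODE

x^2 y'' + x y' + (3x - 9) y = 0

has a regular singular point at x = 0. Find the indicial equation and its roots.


Divide by x^2 to reach normal form y'' + P_1(x) y' + P_2(x) y = 0 with P_1(x) = 1/x and P_2(x) = 3/x - 9/x^2.
x = 0 is a singular point because the y'-coefficient 1/x has a pole at x = 0 and the y-coefficient 3/x - 9/x^2 has a pole at x = 0.
It is a regular singular point because x P_1(x) = p(x) = 1 and x^2 P_2(x) = q(x) = 3x - 9 are polynomials, hence analytic at x = 0.
p(0) = 1,  q(0) = -9.
Indicial equation: r(r-1) + p(0) r + q(0) = 0, i.e. r^2 + (p(0) - 1) r + q(0) = 0, i.e. r^2 - 9 = 0.
Discriminant: (0)^2 - 4(-9) = 36, so r = (0 ± 6)/2.
Solving: r_1 = 3, r_2 = -3.

indicial: r^2 - 9 = 0; roots r_1 = 3, r_2 = -3


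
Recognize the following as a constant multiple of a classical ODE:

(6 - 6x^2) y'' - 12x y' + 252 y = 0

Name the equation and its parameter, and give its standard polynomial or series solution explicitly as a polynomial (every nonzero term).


All three coefficients share the factor 6; dividing through by 6 gives  (1 - x^2) y'' - 2x y' + 42 y = 0.
This matches the Legendre equation (1 - x^2) y'' - 2x y' + n(n+1) y = 0 (note the -2x y' term) with n(n+1) = 42, so n = 6; the polynomial solution is P_6(x).
With y = sum_k a_k x^k, matching x^k gives (k+2)(k+1) a_{k+2} = [k(k+1) - n(n+1)] a_k = (k - 6)(k + 7) a_k. The right side vanishes at k = 6, so the series with the parity of 6 terminates at degree 6.
Standard normalization (P_n(1) = 1): leading coefficient (2n)!/(2^n (n!)^2) = 479001600/(64*518400) = 231/16, so a_6 = 231/16. Work downward with a_k = (k+1)(k+2) a_{k+2} / ((k - 6)(k + 7)):
  a_4 = (5)(6)(231/16) / ((4 - 6)(4 + 7)) = (3465/8)/(-22) = -315/16
  a_2 = (3)(4)(-315/16) / ((2 - 6)(2 + 7)) = (-945/4)/(-36) = 105/16
  a_0 = (1)(2)(105/16) / ((0 - 6)(0 + 7)) = (105/8)/(-42) = -5/16
Hence P_6(x) = 231 x^6/16 - 315 x^4/16 + 105 x^2/16 - 5/16.

P_6(x); series = 231 x^6/16 - 315 x^4/16 + 105 x^2/16 - 5/16


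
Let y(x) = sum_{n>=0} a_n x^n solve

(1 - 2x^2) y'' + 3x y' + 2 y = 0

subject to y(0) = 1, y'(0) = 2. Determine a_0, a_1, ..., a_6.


Ansatz: y(x) = sum_{n>=0} a_n x^n, so y'(x) = sum_{n>=1} n a_n x^(n-1) and y''(x) = sum_{n>=2} n(n-1) a_n x^(n-2).
Substitute into P(x) y'' + Q(x) y' + R(x) y = 0 with P(x) = 1 - 2x^2, Q(x) = 3x, R(x) = 2, and match powers of x.
Initial conditions: a_0 = 1, a_1 = 2.
Setting the coefficient of each power of x to zero and solving order by order (substituting the coefficients already found):
  x^0: 2 a_2 + 2 a_0 = 0  ->  2 a_2 = -2 a_0 = -2  ->  a_2 = -1
  x^1: 6 a_3 + 5 a_1 = 0  ->  6 a_3 = -5 a_1 = -10  ->  a_3 = -5/3
  x^2: 12 a_4 + 4 a_2 = 0  ->  12 a_4 = -4 a_2 = 4  ->  a_4 = 1/3
  x^3: 20 a_5 - a_3 = 0  ->  20 a_5 = a_3 = -5/3  ->  a_5 = -1/12
  x^4: 30 a_6 - 10 a_4 = 0  ->  30 a_6 = 10 a_4 = 10/3  ->  a_6 = 1/9
Truncated series: y(x) = 1 + 2 x - x^2 - (5/3) x^3 + (1/3) x^4 - (1/12) x^5 + (1/9) x^6 + O(x^7).

a_0 = 1; a_1 = 2; a_2 = -1; a_3 = -5/3; a_4 = 1/3; a_5 = -1/12; a_6 = 1/9


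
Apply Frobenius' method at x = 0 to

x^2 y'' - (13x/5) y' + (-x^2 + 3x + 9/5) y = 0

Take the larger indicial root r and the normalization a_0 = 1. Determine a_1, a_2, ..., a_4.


Write in Frobenius form y'' + (p(x)/x) y' + (q(x)/x^2) y = 0:
  p(x) = -13/5,  q(x) = -x^2 + 3x + 9/5.
Indicial equation: r(r-1) + (-13/5) r + (9/5) = 0 -> roots r_1 = 3, r_2 = 3/5.
Take r = r_1 = 3. Let y(x) = x^r sum_{n>=0} a_n x^n with a_0 = 1.
Substitute y = x^r sum a_n x^n and match x^{r+n}. The recurrence is
  D(n) a_n + 3 a_{n-1} - 1 a_{n-2} = 0,  where D(n) = (r+n)(r+n-1) + (-13/5)(r+n) + (9/5).
  a_n = [-3 a_{n-1} + 1 a_{n-2}] / D(n).
Since the indicial polynomial factors as (r - r_1)(r - r_2), D(n) = (r_1 + n - r_1)(r_1 + n - r_2) = n(n + 12/5).
Evaluating step by step (a_0 = 1):
  n = 1: D(1) = 1(1 + 12/5) = 17/5; numerator = -3(1) = -3; a_1 = (-3)/(17/5) = -15/17
  n = 2: D(2) = 2(2 + 12/5) = 44/5; numerator = -3(-15/17) + 1(1) = 62/17; a_2 = (62/17)/(44/5) = 155/374
  n = 3: D(3) = 3(3 + 12/5) = 81/5; numerator = -3(155/374) + 1(-15/17) = -795/374; a_3 = (-795/374)/(81/5) = -1325/10098
  n = 4: D(4) = 4(4 + 12/5) = 128/5; numerator = -3(-1325/10098) + 1(155/374) = 80/99; a_4 = (80/99)/(128/5) = 25/792

r = 3; a_0 = 1; a_1 = -15/17; a_2 = 155/374; a_3 = -1325/10098; a_4 = 25/792


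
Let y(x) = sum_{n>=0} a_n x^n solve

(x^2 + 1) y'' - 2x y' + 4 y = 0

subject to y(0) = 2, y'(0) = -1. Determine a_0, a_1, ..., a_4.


Ansatz: y(x) = sum_{n>=0} a_n x^n, so y'(x) = sum_{n>=1} n a_n x^(n-1) and y''(x) = sum_{n>=2} n(n-1) a_n x^(n-2).
Substitute into P(x) y'' + Q(x) y' + R(x) y = 0 with P(x) = x^2 + 1, Q(x) = -2x, R(x) = 4, and match powers of x.
Initial conditions: a_0 = 2, a_1 = -1.
Setting the coefficient of each power of x to zero and solving order by order (substituting the coefficients already found):
  x^0: 2 a_2 + 4 a_0 = 0  ->  2 a_2 = -4 a_0 = -8  ->  a_2 = -4
  x^1: 6 a_3 + 2 a_1 = 0  ->  6 a_3 = -2 a_1 = 2  ->  a_3 = 1/3
  x^2: 12 a_4 + 2 a_2 = 0  ->  12 a_4 = -2 a_2 = 8  ->  a_4 = 2/3
Truncated series: y(x) = 2 - x - 4 x^2 + (1/3) x^3 + (2/3) x^4 + O(x^5).

a_0 = 2; a_1 = -1; a_2 = -4; a_3 = 1/3; a_4 = 2/3


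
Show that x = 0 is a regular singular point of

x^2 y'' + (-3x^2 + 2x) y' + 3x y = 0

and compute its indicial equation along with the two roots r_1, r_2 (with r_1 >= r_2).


Divide by x^2 to reach normal form y'' + P_1(x) y' + P_2(x) y = 0 with P_1(x) = -3 + 2/x and P_2(x) = 3/x.
x = 0 is a singular point because the y'-coefficient -3 + 2/x has a pole at x = 0 and the y-coefficient 3/x has a pole at x = 0.
It is a regular singular point because x P_1(x) = p(x) = 2 - 3x and x^2 P_2(x) = q(x) = 3x are polynomials, hence analytic at x = 0.
p(0) = 2,  q(0) = 0.
Indicial equation: r(r-1) + p(0) r + q(0) = 0, i.e. r^2 + (p(0) - 1) r + q(0) = 0, i.e. r^2 + 1 r = 0.
Discriminant: (1)^2 - 4(0) = 1, so r = (-1 ± 1)/2.
Solving: r_1 = 0, r_2 = -1.

indicial: r^2 + 1 r = 0; roots r_1 = 0, r_2 = -1


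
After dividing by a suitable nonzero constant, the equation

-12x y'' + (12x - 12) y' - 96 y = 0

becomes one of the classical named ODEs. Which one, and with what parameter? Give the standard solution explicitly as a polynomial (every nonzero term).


All three coefficients share the factor -12; dividing through by -12 gives  x y'' + (1 - x) y' + 8 y = 0.
This matches the Laguerre equation x y'' + (1 - x) y' + n y = 0 with n = 8; the polynomial solution is L_8(x).
With y = sum_k a_k x^k, matching x^k gives (k+1)k a_{k+1} + (k+1) a_{k+1} - k a_k + n a_k = 0, i.e. (k+1)^2 a_{k+1} = (k - n) a_k = (k - 8) a_k. The right side vanishes at k = 8, so the series terminates at degree 8.
Standard normalization L_n(0) = 1 gives a_0 = 1. Work upward with a_{k+1} = (k - 8) a_k / (k+1)^2:
  a_1 = (0 - 8)(1) / 1^2 = -8/1 = -8
  a_2 = (1 - 8)(-8) / 2^2 = 56/4 = 14
  a_3 = (2 - 8)(14) / 3^2 = -84/9 = -28/3
  a_4 = (3 - 8)(-28/3) / 4^2 = (140/3)/16 = 35/12
  a_5 = (4 - 8)(35/12) / 5^2 = (-35/3)/25 = -7/15
  a_6 = (5 - 8)(-7/15) / 6^2 = (7/5)/36 = 7/180
  a_7 = (6 - 8)(7/180) / 7^2 = (-7/90)/49 = -1/630
  a_8 = (7 - 8)(-1/630) / 8^2 = (1/630)/64 = 1/40320
Hence L_8(x) = x^8/40320 - x^7/630 + 7 x^6/180 - 7 x^5/15 + 35 x^4/12 - 28 x^3/3 + 14 x^2 - 8 x + 1.

L_8(x); series = x^8/40320 - x^7/630 + 7 x^6/180 - 7 x^5/15 + 35 x^4/12 - 28 x^3/3 + 14 x^2 - 8 x + 1
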